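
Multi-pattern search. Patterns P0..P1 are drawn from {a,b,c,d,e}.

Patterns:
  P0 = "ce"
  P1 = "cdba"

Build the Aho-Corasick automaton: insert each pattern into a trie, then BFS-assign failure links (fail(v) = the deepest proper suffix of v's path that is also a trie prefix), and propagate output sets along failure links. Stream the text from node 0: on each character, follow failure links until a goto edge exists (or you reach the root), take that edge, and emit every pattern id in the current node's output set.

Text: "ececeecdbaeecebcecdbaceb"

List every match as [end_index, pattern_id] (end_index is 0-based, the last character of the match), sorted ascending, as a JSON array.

Build:
Trie nodes:
  0='ε' goto c→1
  1='c' goto d→3 e→2
  2='ce' goto ·  ←P0
  3='cd' goto b→4
  4='cdb' goto a→5
  5='cdba' goto ·  ←P1

BFS fail/out derivation:
  fail(1) 'c': from fail(0)=0 chase 'c': 0 ⇒ 0;  out=∅∪out(0)=∅
  fail(2) 'ce': from fail(1)=0 chase 'e': 0 ⇒ 0;  out={0}∪out(0)={0}
  fail(3) 'cd': from fail(1)=0 chase 'd': 0 ⇒ 0;  out=∅∪out(0)=∅
  fail(4) 'cdb': from fail(3)=0 chase 'b': 0 ⇒ 0;  out=∅∪out(0)=∅
  fail(5) 'cdba': from fail(4)=0 chase 'a': 0 ⇒ 0;  out={1}∪out(0)={1}

Run:
i=0 'e': node 0→0
i=1 'c': node 0→1
i=2 'e': node 1→2  ** P0@[1:2]
i=3 'c': node 2→1 (via fail)
i=4 'e': node 1→2  ** P0@[3:4]
i=5 'e': node 2→0 (via fail)
i=6 'c': node 0→1
i=7 'd': node 1→3
i=8 'b': node 3→4
i=9 'a': node 4→5  ** P1@[6:9]
i=10 'e': node 5→0 (via fail)
i=11 'e': node 0→0
i=12 'c': node 0→1
i=13 'e': node 1→2  ** P0@[12:13]
i=14 'b': node 2→0 (via fail)
i=15 'c': node 0→1
i=16 'e': node 1→2  ** P0@[15:16]
i=17 'c': node 2→1 (via fail)
i=18 'd': node 1→3
i=19 'b': node 3→4
i=20 'a': node 4→5  ** P1@[17:20]
i=21 'c': node 5→1 (via fail)
i=22 'e': node 1→2  ** P0@[21:22]
i=23 'b': node 2→0 (via fail)

Matches: [[2,0],[4,0],[9,1],[13,0],[16,0],[20,1],[22,0]]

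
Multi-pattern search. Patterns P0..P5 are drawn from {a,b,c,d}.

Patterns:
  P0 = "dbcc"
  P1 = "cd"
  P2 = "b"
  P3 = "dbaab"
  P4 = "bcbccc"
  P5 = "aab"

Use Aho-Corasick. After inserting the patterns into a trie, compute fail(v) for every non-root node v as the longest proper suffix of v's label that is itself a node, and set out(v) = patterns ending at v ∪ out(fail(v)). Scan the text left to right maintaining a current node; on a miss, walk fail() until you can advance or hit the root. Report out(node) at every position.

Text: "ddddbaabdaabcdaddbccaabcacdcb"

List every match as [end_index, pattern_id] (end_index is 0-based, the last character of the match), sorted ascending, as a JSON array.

Build:
Trie (insert patterns):
  n0 'ε': a→16 b→7 c→5 d→1
  n1 'd': b→2
  n2 'db': a→8 c→3
  n3 'dbc': c→4
  n4 'dbcc': ·  ←P0
  n5 'c': d→6
  n6 'cd': ·  ←P1
  n7 'b': c→11  ←P2
  n8 'dba': a→9
  n9 'dbaa': b→10
  n10 'dbaab': ·  ←P3
  n11 'bc': b→12
  n12 'bcb': c→13
  n13 'bcbc': c→14
  n14 'bcbcc': c→15
  n15 'bcbccc': ·  ←P4
  n16 'a': a→17
  n17 'aa': b→18
  n18 'aab': ·  ←P5

BFS fail/out derivation:
  n1('d'): parent n0 fail=0; on 'd' 0 → fail=0;  out ∅∪∅=∅
  n5('c'): parent n0 fail=0; on 'c' 0 → fail=0;  out ∅∪∅=∅
  n7('b'): parent n0 fail=0; on 'b' 0 → fail=0;  out {2}∪∅={2}
  n16('a'): parent n0 fail=0; on 'a' 0 → fail=0;  out ∅∪∅=∅
  n2('db'): parent n1 fail=0; on 'b' 0 → fail=7;  out ∅∪{2}={2}
  n6('cd'): parent n5 fail=0; on 'd' 0 → fail=1;  out {1}∪∅={1}
  n11('bc'): parent n7 fail=0; on 'c' 0 → fail=5;  out ∅∪∅=∅
  n17('aa'): parent n16 fail=0; on 'a' 0 → fail=16;  out ∅∪∅=∅
  n3('dbc'): parent n2 fail=7; on 'c' 7 → fail=11;  out ∅∪∅=∅
  n8('dba'): parent n2 fail=7; on 'a' 7→0 → fail=16;  out ∅∪∅=∅
  n12('bcb'): parent n11 fail=5; on 'b' 5→0 → fail=7;  out ∅∪{2}={2}
  n18('aab'): parent n17 fail=16; on 'b' 16→0 → fail=7;  out {5}∪{2}={2,5}
  n4('dbcc'): parent n3 fail=11; on 'c' 11→5→0 → fail=5;  out {0}∪∅={0}
  n9('dbaa'): parent n8 fail=16; on 'a' 16 → fail=17;  out ∅∪∅=∅
  n13('bcbc'): parent n12 fail=7; on 'c' 7 → fail=11;  out ∅∪∅=∅
  n10('dbaab'): parent n9 fail=17; on 'b' 17 → fail=18;  out {3}∪{2,5}={2,3,5}
  n14('bcbcc'): parent n13 fail=11; on 'c' 11→5→0 → fail=5;  out ∅∪∅=∅
  n15('bcbccc'): parent n14 fail=5; on 'c' 5→0 → fail=5;  out {4}∪∅={4}

Scan:
pos 0 'd': at 1
pos 1 'd': at 1 ·f
pos 2 'd': at 1 ·f
pos 3 'd': at 1 ·f
pos 4 'b': at 2  emit P2@[4:4]
pos 5 'a': at 8
pos 6 'a': at 9
pos 7 'b': at 10  emit P2@[7:7],P3@[3:7],P5@[5:7]
pos 8 'd': at 1 ·f
pos 9 'a': at 16 ·f
pos 10 'a': at 17
pos 11 'b': at 18  emit P2@[11:11],P5@[9:11]
pos 12 'c': at 11 ·f
pos 13 'd': at 6 ·f  emit P1@[12:13]
pos 14 'a': at 16 ·f
pos 15 'd': at 1 ·f
pos 16 'd': at 1 ·f
pos 17 'b': at 2  emit P2@[17:17]
pos 18 'c': at 3
pos 19 'c': at 4  emit P0@[16:19]
pos 20 'a': at 16 ·f
pos 21 'a': at 17
pos 22 'b': at 18  emit P2@[22:22],P5@[20:22]
pos 23 'c': at 11 ·f
pos 24 'a': at 16 ·f
pos 25 'c': at 5 ·f
pos 26 'd': at 6  emit P1@[25:26]
pos 27 'c': at 5 ·f
pos 28 'b': at 7 ·f  emit P2@[28:28]

All matches (sorted): [[4,2],[7,2],[7,3],[7,5],[11,2],[11,5],[13,1],[17,2],[19,0],[22,2],[22,5],[26,1],[28,2]]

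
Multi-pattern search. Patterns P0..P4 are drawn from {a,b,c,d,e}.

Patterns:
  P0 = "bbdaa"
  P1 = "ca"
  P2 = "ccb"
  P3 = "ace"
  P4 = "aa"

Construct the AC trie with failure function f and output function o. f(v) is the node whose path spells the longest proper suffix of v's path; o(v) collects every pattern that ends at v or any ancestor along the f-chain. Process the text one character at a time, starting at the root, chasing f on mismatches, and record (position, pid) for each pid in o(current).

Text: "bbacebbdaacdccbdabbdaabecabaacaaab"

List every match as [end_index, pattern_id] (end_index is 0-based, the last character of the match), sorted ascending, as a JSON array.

Build automaton:
Trie nodes:
  n0 'ε': a→10 b→1 c→6
  n1 'b': b→2
  n2 'bb': d→3
  n3 'bbd': a→4
  n4 'bbda': a→5
  n5 'bbdaa': ·  [P0 ends]
  n6 'c': a→7 c→8
  n7 'ca': ·  [P1 ends]
  n8 'cc': b→9
  n9 'ccb': ·  [P2 ends]
  n10 'a': a→13 c→11
  n11 'ac': e→12
  n12 'ace': ·  [P3 ends]
  n13 'aa': ·  [P4 ends]

Failure links (BFS by depth):
  n1('b'): parent n0 fail=0; on 'b' 0 → fail=0;  out ∅∪∅=∅
  n6('c'): parent n0 fail=0; on 'c' 0 → fail=0;  out ∅∪∅=∅
  n10('a'): parent n0 fail=0; on 'a' 0 → fail=0;  out ∅∪∅=∅
  n2('bb'): parent n1 fail=0; on 'b' 0 → fail=1;  out ∅∪∅=∅
  n7('ca'): parent n6 fail=0; on 'a' 0 → fail=10;  out {1}∪∅={1}
  n8('cc'): parent n6 fail=0; on 'c' 0 → fail=6;  out ∅∪∅=∅
  n11('ac'): parent n10 fail=0; on 'c' 0 → fail=6;  out ∅∪∅=∅
  n13('aa'): parent n10 fail=0; on 'a' 0 → fail=10;  out {4}∪∅={4}
  n3('bbd'): parent n2 fail=1; on 'd' 1→0 → fail=0;  out ∅∪∅=∅
  n9('ccb'): parent n8 fail=6; on 'b' 6→0 → fail=1;  out {2}∪∅={2}
  n12('ace'): parent n11 fail=6; on 'e' 6→0 → fail=0;  out {3}∪∅={3}
  n4('bbda'): parent n3 fail=0; on 'a' 0 → fail=10;  out ∅∪∅=∅
  n5('bbdaa'): parent n4 fail=10; on 'a' 10 → fail=13;  out {0}∪{4}={0,4}

Scan:
[0] read 'b'  n0⇒n1
[1] read 'b'  n1⇒n2
[2] read 'a'  n2⇒n10 ·f
[3] read 'c'  n10⇒n11
[4] read 'e'  n11⇒n12  emit P3@[2:4]
[5] read 'b'  n12⇒n1 ·f
[6] read 'b'  n1⇒n2
[7] read 'd'  n2⇒n3
[8] read 'a'  n3⇒n4
[9] read 'a'  n4⇒n5  emit P0@[5:9],P4@[8:9]
[10] read 'c'  n5⇒n11 ·f
[11] read 'd'  n11⇒n0 ·f
[12] read 'c'  n0⇒n6
[13] read 'c'  n6⇒n8
[14] read 'b'  n8⇒n9  emit P2@[12:14]
[15] read 'd'  n9⇒n0 ·f
[16] read 'a'  n0⇒n10
[17] read 'b'  n10⇒n1 ·f
[18] read 'b'  n1⇒n2
[19] read 'd'  n2⇒n3
[20] read 'a'  n3⇒n4
[21] read 'a'  n4⇒n5  emit P0@[17:21],P4@[20:21]
[22] read 'b'  n5⇒n1 ·f
[23] read 'e'  n1⇒n0 ·f
[24] read 'c'  n0⇒n6
[25] read 'a'  n6⇒n7  emit P1@[24:25]
[26] read 'b'  n7⇒n1 ·f
[27] read 'a'  n1⇒n10 ·f
[28] read 'a'  n10⇒n13  emit P4@[27:28]
[29] read 'c'  n13⇒n11 ·f
[30] read 'a'  n11⇒n7 ·f  emit P1@[29:30]
[31] read 'a'  n7⇒n13 ·f  emit P4@[30:31]
[32] read 'a'  n13⇒n13 ·f  emit P4@[31:32]
[33] read 'b'  n13⇒n1 ·f

All matches (sorted): [[4,3],[9,0],[9,4],[14,2],[21,0],[21,4],[25,1],[28,4],[30,1],[31,4],[32,4]]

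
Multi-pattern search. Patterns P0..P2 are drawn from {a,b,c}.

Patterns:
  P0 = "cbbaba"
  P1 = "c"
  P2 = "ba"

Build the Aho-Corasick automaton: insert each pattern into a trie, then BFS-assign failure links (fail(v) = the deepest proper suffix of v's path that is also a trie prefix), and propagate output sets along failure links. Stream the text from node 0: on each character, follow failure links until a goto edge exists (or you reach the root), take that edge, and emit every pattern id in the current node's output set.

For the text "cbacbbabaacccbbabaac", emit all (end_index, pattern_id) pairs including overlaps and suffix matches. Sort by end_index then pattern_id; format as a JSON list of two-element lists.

Build:
Trie nodes:
  0='ε' goto b→7 c→1
  1='c' goto b→2  [P1 ends]
  2='cb' goto b→3
  3='cbb' goto a→4
  4='cbba' goto b→5
  5='cbbab' goto a→6
  6='cbbaba' goto ·  [P0 ends]
  7='b' goto a→8
  8='ba' goto ·  [P2 ends]

BFS fail/out derivation:
  n1('c'): parent n0 fail=0; on 'c' 0 → fail=0;  out {1}∪∅={1}
  n7('b'): parent n0 fail=0; on 'b' 0 → fail=0;  out ∅∪∅=∅
  n2('cb'): parent n1 fail=0; on 'b' 0 → fail=7;  out ∅∪∅=∅
  n8('ba'): parent n7 fail=0; on 'a' 0 → fail=0;  out {2}∪∅={2}
  n3('cbb'): parent n2 fail=7; on 'b' 7→0 → fail=7;  out ∅∪∅=∅
  n4('cbba'): parent n3 fail=7; on 'a' 7 → fail=8;  out ∅∪{2}={2}
  n5('cbbab'): parent n4 fail=8; on 'b' 8→0 → fail=7;  out ∅∪∅=∅
  n6('cbbaba'): parent n5 fail=7; on 'a' 7 → fail=8;  out {0}∪{2}={0,2}

Text stream:
pos 0 'c': at 1  → match P1@[0:0]
pos 1 'b': at 2
pos 2 'a': at 8 (via fail)  → match P2@[1:2]
pos 3 'c': at 1 (via fail)  → match P1@[3:3]
pos 4 'b': at 2
pos 5 'b': at 3
pos 6 'a': at 4  → match P2@[5:6]
pos 7 'b': at 5
pos 8 'a': at 6  → match P0@[3:8],P2@[7:8]
pos 9 'a': at 0 (via fail)
pos 10 'c': at 1  → match P1@[10:10]
pos 11 'c': at 1 (via fail)  → match P1@[11:11]
pos 12 'c': at 1 (via fail)  → match P1@[12:12]
pos 13 'b': at 2
pos 14 'b': at 3
pos 15 'a': at 4  → match P2@[14:15]
pos 16 'b': at 5
pos 17 'a': at 6  → match P0@[12:17],P2@[16:17]
pos 18 'a': at 0 (via fail)
pos 19 'c': at 1  → match P1@[19:19]

Result: [[0,1],[2,2],[3,1],[6,2],[8,0],[8,2],[10,1],[11,1],[12,1],[15,2],[17,0],[17,2],[19,1]]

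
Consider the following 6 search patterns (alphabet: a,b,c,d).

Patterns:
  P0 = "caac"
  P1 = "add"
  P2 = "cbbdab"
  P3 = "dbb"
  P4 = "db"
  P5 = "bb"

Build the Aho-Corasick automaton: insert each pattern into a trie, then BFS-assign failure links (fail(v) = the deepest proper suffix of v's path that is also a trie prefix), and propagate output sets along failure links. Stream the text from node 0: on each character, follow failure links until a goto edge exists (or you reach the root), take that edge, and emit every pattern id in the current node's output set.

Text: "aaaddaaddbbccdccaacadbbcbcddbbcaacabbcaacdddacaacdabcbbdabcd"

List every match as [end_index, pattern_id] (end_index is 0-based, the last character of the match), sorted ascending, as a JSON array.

Build:
Trie nodes:
  0='ε' goto a→5 b→16 c→1 d→13
  1='c' goto a→2 b→8
  2='ca' goto a→3
  3='caa' goto c→4
  4='caac' goto ·  [P0 ends]
  5='a' goto d→6
  6='ad' goto d→7
  7='add' goto ·  [P1 ends]
  8='cb' goto b→9
  9='cbb' goto d→10
  10='cbbd' goto a→11
  11='cbbda' goto b→12
  12='cbbdab' goto ·  [P2 ends]
  13='d' goto b→14
  14='db' goto b→15  [P4 ends]
  15='dbb' goto ·  [P3 ends]
  16='b' goto b→17
  17='bb' goto ·  [P5 ends]

Failure links (BFS by depth):
  n1('c'): parent n0 fail=0; on 'c' 0 → fail=0;  out ∅∪∅=∅
  n5('a'): parent n0 fail=0; on 'a' 0 → fail=0;  out ∅∪∅=∅
  n13('d'): parent n0 fail=0; on 'd' 0 → fail=0;  out ∅∪∅=∅
  n16('b'): parent n0 fail=0; on 'b' 0 → fail=0;  out ∅∪∅=∅
  n2('ca'): parent n1 fail=0; on 'a' 0 → fail=5;  out ∅∪∅=∅
  n6('ad'): parent n5 fail=0; on 'd' 0 → fail=13;  out ∅∪∅=∅
  n8('cb'): parent n1 fail=0; on 'b' 0 → fail=16;  out ∅∪∅=∅
  n14('db'): parent n13 fail=0; on 'b' 0 → fail=16;  out {4}∪∅={4}
  n17('bb'): parent n16 fail=0; on 'b' 0 → fail=16;  out {5}∪∅={5}
  n3('caa'): parent n2 fail=5; on 'a' 5→0 → fail=5;  out ∅∪∅=∅
  n7('add'): parent n6 fail=13; on 'd' 13→0 → fail=13;  out {1}∪∅={1}
  n9('cbb'): parent n8 fail=16; on 'b' 16 → fail=17;  out ∅∪{5}={5}
  n15('dbb'): parent n14 fail=16; on 'b' 16 → fail=17;  out {3}∪{5}={3,5}
  n4('caac'): parent n3 fail=5; on 'c' 5→0 → fail=1;  out {0}∪∅={0}
  n10('cbbd'): parent n9 fail=17; on 'd' 17→16→0 → fail=13;  out ∅∪∅=∅
  n11('cbbda'): parent n10 fail=13; on 'a' 13→0 → fail=5;  out ∅∪∅=∅
  n12('cbbdab'): parent n11 fail=5; on 'b' 5→0 → fail=16;  out {2}∪∅={2}

Scan:
i=0 'a': node 0→5
i=1 'a': node 5→5 (fail-walked)
i=2 'a': node 5→5 (fail-walked)
i=3 'd': node 5→6
i=4 'd': node 6→7  → match P1@[2:4]
i=5 'a': node 7→5 (fail-walked)
i=6 'a': node 5→5 (fail-walked)
i=7 'd': node 5→6
i=8 'd': node 6→7  → match P1@[6:8]
i=9 'b': node 7→14 (fail-walked)  → match P4@[8:9]
i=10 'b': node 14→15  → match P3@[8:10],P5@[9:10]
i=11 'c': node 15→1 (fail-walked)
i=12 'c': node 1→1 (fail-walked)
i=13 'd': node 1→13 (fail-walked)
i=14 'c': node 13→1 (fail-walked)
i=15 'c': node 1→1 (fail-walked)
i=16 'a': node 1→2
i=17 'a': node 2→3
i=18 'c': node 3→4  → match P0@[15:18]
i=19 'a': node 4→2 (fail-walked)
i=20 'd': node 2→6 (fail-walked)
i=21 'b': node 6→14 (fail-walked)  → match P4@[20:21]
i=22 'b': node 14→15  → match P3@[20:22],P5@[21:22]
i=23 'c': node 15→1 (fail-walked)
i=24 'b': node 1→8
i=25 'c': node 8→1 (fail-walked)
i=26 'd': node 1→13 (fail-walked)
i=27 'd': node 13→13 (fail-walked)
i=28 'b': node 13→14  → match P4@[27:28]
i=29 'b': node 14→15  → match P3@[27:29],P5@[28:29]
i=30 'c': node 15→1 (fail-walked)
i=31 'a': node 1→2
i=32 'a': node 2→3
i=33 'c': node 3→4  → match P0@[30:33]
i=34 'a': node 4→2 (fail-walked)
i=35 'b': node 2→16 (fail-walked)
i=36 'b': node 16→17  → match P5@[35:36]
i=37 'c': node 17→1 (fail-walked)
i=38 'a': node 1→2
i=39 'a': node 2→3
i=40 'c': node 3→4  → match P0@[37:40]
i=41 'd': node 4→13 (fail-walked)
i=42 'd': node 13→13 (fail-walked)
i=43 'd': node 13→13 (fail-walked)
i=44 'a': node 13→5 (fail-walked)
i=45 'c': node 5→1 (fail-walked)
i=46 'a': node 1→2
i=47 'a': node 2→3
i=48 'c': node 3→4  → match P0@[45:48]
i=49 'd': node 4→13 (fail-walked)
i=50 'a': node 13→5 (fail-walked)
i=51 'b': node 5→16 (fail-walked)
i=52 'c': node 16→1 (fail-walked)
i=53 'b': node 1→8
i=54 'b': node 8→9  → match P5@[53:54]
i=55 'd': node 9→10
i=56 'a': node 10→11
i=57 'b': node 11→12  → match P2@[52:57]
i=58 'c': node 12→1 (fail-walked)
i=59 'd': node 1→13 (fail-walked)

Result: [[4,1],[8,1],[9,4],[10,3],[10,5],[18,0],[21,4],[22,3],[22,5],[28,4],[29,3],[29,5],[33,0],[36,5],[40,0],[48,0],[54,5],[57,2]]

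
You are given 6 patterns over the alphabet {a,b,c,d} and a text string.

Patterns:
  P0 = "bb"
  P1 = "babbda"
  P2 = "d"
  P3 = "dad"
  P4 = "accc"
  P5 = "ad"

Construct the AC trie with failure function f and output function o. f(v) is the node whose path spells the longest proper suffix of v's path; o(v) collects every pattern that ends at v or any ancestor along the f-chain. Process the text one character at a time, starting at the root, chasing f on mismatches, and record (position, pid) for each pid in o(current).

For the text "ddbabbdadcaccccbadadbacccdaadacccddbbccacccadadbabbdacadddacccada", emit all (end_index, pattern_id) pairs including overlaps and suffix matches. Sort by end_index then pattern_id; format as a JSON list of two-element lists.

Construct AC machine:
Trie nodes:
  n0 'ε': a→11 b→1 d→8
  n1 'b': a→3 b→2
  n2 'bb': ·  [P0 ends]
  n3 'ba': b→4
  n4 'bab': b→5
  n5 'babb': d→6
  n6 'babbd': a→7
  n7 'babbda': ·  [P1 ends]
  n8 'd': a→9  [P2 ends]
  n9 'da': d→10
  n10 'dad': ·  [P3 ends]
  n11 'a': c→12 d→15
  n12 'ac': c→13
  n13 'acc': c→14
  n14 'accc': ·  [P4 ends]
  n15 'ad': ·  [P5 ends]

BFS fail/out derivation:
  n1('b'): parent n0 fail=0; on 'b' 0 → fail=0;  out ∅∪∅=∅
  n8('d'): parent n0 fail=0; on 'd' 0 → fail=0;  out {2}∪∅={2}
  n11('a'): parent n0 fail=0; on 'a' 0 → fail=0;  out ∅∪∅=∅
  n2('bb'): parent n1 fail=0; on 'b' 0 → fail=1;  out {0}∪∅={0}
  n3('ba'): parent n1 fail=0; on 'a' 0 → fail=11;  out ∅∪∅=∅
  n9('da'): parent n8 fail=0; on 'a' 0 → fail=11;  out ∅∪∅=∅
  n12('ac'): parent n11 fail=0; on 'c' 0 → fail=0;  out ∅∪∅=∅
  n15('ad'): parent n11 fail=0; on 'd' 0 → fail=8;  out {5}∪{2}={2,5}
  n4('bab'): parent n3 fail=11; on 'b' 11→0 → fail=1;  out ∅∪∅=∅
  n10('dad'): parent n9 fail=11; on 'd' 11 → fail=15;  out {3}∪{2,5}={2,3,5}
  n13('acc'): parent n12 fail=0; on 'c' 0 → fail=0;  out ∅∪∅=∅
  n5('babb'): parent n4 fail=1; on 'b' 1 → fail=2;  out ∅∪{0}={0}
  n14('accc'): parent n13 fail=0; on 'c' 0 → fail=0;  out {4}∪∅={4}
  n6('babbd'): parent n5 fail=2; on 'd' 2→1→0 → fail=8;  out ∅∪{2}={2}
  n7('babbda'): parent n6 fail=8; on 'a' 8 → fail=9;  out {1}∪∅={1}

Scan:
pos 0 'd': at 8  emit P2@[0:0]
pos 1 'd': at 8 (via fail)  emit P2@[1:1]
pos 2 'b': at 1 (via fail)
pos 3 'a': at 3
pos 4 'b': at 4
pos 5 'b': at 5  emit P0@[4:5]
pos 6 'd': at 6  emit P2@[6:6]
pos 7 'a': at 7  emit P1@[2:7]
pos 8 'd': at 10 (via fail)  emit P2@[8:8],P3@[6:8],P5@[7:8]
pos 9 'c': at 0 (via fail)
pos 10 'a': at 11
pos 11 'c': at 12
pos 12 'c': at 13
pos 13 'c': at 14  emit P4@[10:13]
pos 14 'c': at 0 (via fail)
pos 15 'b': at 1
pos 16 'a': at 3
pos 17 'd': at 15 (via fail)  emit P2@[17:17],P5@[16:17]
pos 18 'a': at 9 (via fail)
pos 19 'd': at 10  emit P2@[19:19],P3@[17:19],P5@[18:19]
pos 20 'b': at 1 (via fail)
pos 21 'a': at 3
pos 22 'c': at 12 (via fail)
pos 23 'c': at 13
pos 24 'c': at 14  emit P4@[21:24]
pos 25 'd': at 8 (via fail)  emit P2@[25:25]
pos 26 'a': at 9
pos 27 'a': at 11 (via fail)
pos 28 'd': at 15  emit P2@[28:28],P5@[27:28]
pos 29 'a': at 9 (via fail)
pos 30 'c': at 12 (via fail)
pos 31 'c': at 13
pos 32 'c': at 14  emit P4@[29:32]
pos 33 'd': at 8 (via fail)  emit P2@[33:33]
pos 34 'd': at 8 (via fail)  emit P2@[34:34]
pos 35 'b': at 1 (via fail)
pos 36 'b': at 2  emit P0@[35:36]
pos 37 'c': at 0 (via fail)
pos 38 'c': at 0
pos 39 'a': at 11
pos 40 'c': at 12
pos 41 'c': at 13
pos 42 'c': at 14  emit P4@[39:42]
pos 43 'a': at 11 (via fail)
pos 44 'd': at 15  emit P2@[44:44],P5@[43:44]
pos 45 'a': at 9 (via fail)
pos 46 'd': at 10  emit P2@[46:46],P3@[44:46],P5@[45:46]
pos 47 'b': at 1 (via fail)
pos 48 'a': at 3
pos 49 'b': at 4
pos 50 'b': at 5  emit P0@[49:50]
pos 51 'd': at 6  emit P2@[51:51]
pos 52 'a': at 7  emit P1@[47:52]
pos 53 'c': at 12 (via fail)
pos 54 'a': at 11 (via fail)
pos 55 'd': at 15  emit P2@[55:55],P5@[54:55]
pos 56 'd': at 8 (via fail)  emit P2@[56:56]
pos 57 'd': at 8 (via fail)  emit P2@[57:57]
pos 58 'a': at 9
pos 59 'c': at 12 (via fail)
pos 60 'c': at 13
pos 61 'c': at 14  emit P4@[58:61]
pos 62 'a': at 11 (via fail)
pos 63 'd': at 15  emit P2@[63:63],P5@[62:63]
pos 64 'a': at 9 (via fail)

Matches: [[0,2],[1,2],[5,0],[6,2],[7,1],[8,2],[8,3],[8,5],[13,4],[17,2],[17,5],[19,2],[19,3],[19,5],[24,4],[25,2],[28,2],[28,5],[32,4],[33,2],[34,2],[36,0],[42,4],[44,2],[44,5],[46,2],[46,3],[46,5],[50,0],[51,2],[52,1],[55,2],[55,5],[56,2],[57,2],[61,4],[63,2],[63,5]]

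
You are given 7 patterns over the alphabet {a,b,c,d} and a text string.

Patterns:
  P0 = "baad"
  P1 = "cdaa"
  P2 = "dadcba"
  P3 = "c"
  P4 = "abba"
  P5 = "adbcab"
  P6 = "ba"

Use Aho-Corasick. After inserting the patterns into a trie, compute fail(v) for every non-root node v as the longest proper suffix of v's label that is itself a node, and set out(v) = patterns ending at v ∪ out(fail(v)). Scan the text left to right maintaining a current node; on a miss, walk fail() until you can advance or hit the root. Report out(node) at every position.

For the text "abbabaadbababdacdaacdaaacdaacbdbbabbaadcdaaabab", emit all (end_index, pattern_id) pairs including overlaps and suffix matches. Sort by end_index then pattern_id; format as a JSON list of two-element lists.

Build:
Trie (insert patterns):
  n0 'ε': a→15 b→1 c→5 d→9
  n1 'b': a→2
  n2 'ba': a→3  ←P6
  n3 'baa': d→4
  n4 'baad': ·  ←P0
  n5 'c': d→6  ←P3
  n6 'cd': a→7
  n7 'cda': a→8
  n8 'cdaa': ·  ←P1
  n9 'd': a→10
  n10 'da': d→11
  n11 'dad': c→12
  n12 'dadc': b→13
  n13 'dadcb': a→14
  n14 'dadcba': ·  ←P2
  n15 'a': b→16 d→19
  n16 'ab': b→17
  n17 'abb': a→18
  n18 'abba': ·  ←P4
  n19 'ad': b→20
  n20 'adb': c→21
  n21 'adbc': a→22
  n22 'adbca': b→23
  n23 'adbcab': ·  ←P5

BFS fail/out derivation:
  n1('b'): parent n0 fail=0; on 'b' 0 → fail=0;  out ∅∪∅=∅
  n5('c'): parent n0 fail=0; on 'c' 0 → fail=0;  out {3}∪∅={3}
  n9('d'): parent n0 fail=0; on 'd' 0 → fail=0;  out ∅∪∅=∅
  n15('a'): parent n0 fail=0; on 'a' 0 → fail=0;  out ∅∪∅=∅
  n2('ba'): parent n1 fail=0; on 'a' 0 → fail=15;  out {6}∪∅={6}
  n6('cd'): parent n5 fail=0; on 'd' 0 → fail=9;  out ∅∪∅=∅
  n10('da'): parent n9 fail=0; on 'a' 0 → fail=15;  out ∅∪∅=∅
  n16('ab'): parent n15 fail=0; on 'b' 0 → fail=1;  out ∅∪∅=∅
  n19('ad'): parent n15 fail=0; on 'd' 0 → fail=9;  out ∅∪∅=∅
  n3('baa'): parent n2 fail=15; on 'a' 15→0 → fail=15;  out ∅∪∅=∅
  n7('cda'): parent n6 fail=9; on 'a' 9 → fail=10;  out ∅∪∅=∅
  n11('dad'): parent n10 fail=15; on 'd' 15 → fail=19;  out ∅∪∅=∅
  n17('abb'): parent n16 fail=1; on 'b' 1→0 → fail=1;  out ∅∪∅=∅
  n20('adb'): parent n19 fail=9; on 'b' 9→0 → fail=1;  out ∅∪∅=∅
  n4('baad'): parent n3 fail=15; on 'd' 15 → fail=19;  out {0}∪∅={0}
  n8('cdaa'): parent n7 fail=10; on 'a' 10→15→0 → fail=15;  out {1}∪∅={1}
  n12('dadc'): parent n11 fail=19; on 'c' 19→9→0 → fail=5;  out ∅∪{3}={3}
  n18('abba'): parent n17 fail=1; on 'a' 1 → fail=2;  out {4}∪{6}={4,6}
  n21('adbc'): parent n20 fail=1; on 'c' 1→0 → fail=5;  out ∅∪{3}={3}
  n13('dadcb'): parent n12 fail=5; on 'b' 5→0 → fail=1;  out ∅∪∅=∅
  n22('adbca'): parent n21 fail=5; on 'a' 5→0 → fail=15;  out ∅∪∅=∅
  n14('dadcba'): parent n13 fail=1; on 'a' 1 → fail=2;  out {2}∪{6}={2,6}
  n23('adbcab'): parent n22 fail=15; on 'b' 15 → fail=16;  out {5}∪∅={5}

Text stream:
pos 0 'a': at 15
pos 1 'b': at 16
pos 2 'b': at 17
pos 3 'a': at 18  ** P4@[0:3],P6@[2:3]
pos 4 'b': at 16 (fail-walked)
pos 5 'a': at 2 (fail-walked)  ** P6@[4:5]
pos 6 'a': at 3
pos 7 'd': at 4  ** P0@[4:7]
pos 8 'b': at 20 (fail-walked)
pos 9 'a': at 2 (fail-walked)  ** P6@[8:9]
pos 10 'b': at 16 (fail-walked)
pos 11 'a': at 2 (fail-walked)  ** P6@[10:11]
pos 12 'b': at 16 (fail-walked)
pos 13 'd': at 9 (fail-walked)
pos 14 'a': at 10
pos 15 'c': at 5 (fail-walked)  ** P3@[15:15]
pos 16 'd': at 6
pos 17 'a': at 7
pos 18 'a': at 8  ** P1@[15:18]
pos 19 'c': at 5 (fail-walked)  ** P3@[19:19]
pos 20 'd': at 6
pos 21 'a': at 7
pos 22 'a': at 8  ** P1@[19:22]
pos 23 'a': at 15 (fail-walked)
pos 24 'c': at 5 (fail-walked)  ** P3@[24:24]
pos 25 'd': at 6
pos 26 'a': at 7
pos 27 'a': at 8  ** P1@[24:27]
pos 28 'c': at 5 (fail-walked)  ** P3@[28:28]
pos 29 'b': at 1 (fail-walked)
pos 30 'd': at 9 (fail-walked)
pos 31 'b': at 1 (fail-walked)
pos 32 'b': at 1 (fail-walked)
pos 33 'a': at 2  ** P6@[32:33]
pos 34 'b': at 16 (fail-walked)
pos 35 'b': at 17
pos 36 'a': at 18  ** P4@[33:36],P6@[35:36]
pos 37 'a': at 3 (fail-walked)
pos 38 'd': at 4  ** P0@[35:38]
pos 39 'c': at 5 (fail-walked)  ** P3@[39:39]
pos 40 'd': at 6
pos 41 'a': at 7
pos 42 'a': at 8  ** P1@[39:42]
pos 43 'a': at 15 (fail-walked)
pos 44 'b': at 16
pos 45 'a': at 2 (fail-walked)  ** P6@[44:45]
pos 46 'b': at 16 (fail-walked)

Result: [[3,4],[3,6],[5,6],[7,0],[9,6],[11,6],[15,3],[18,1],[19,3],[22,1],[24,3],[27,1],[28,3],[33,6],[36,4],[36,6],[38,0],[39,3],[42,1],[45,6]]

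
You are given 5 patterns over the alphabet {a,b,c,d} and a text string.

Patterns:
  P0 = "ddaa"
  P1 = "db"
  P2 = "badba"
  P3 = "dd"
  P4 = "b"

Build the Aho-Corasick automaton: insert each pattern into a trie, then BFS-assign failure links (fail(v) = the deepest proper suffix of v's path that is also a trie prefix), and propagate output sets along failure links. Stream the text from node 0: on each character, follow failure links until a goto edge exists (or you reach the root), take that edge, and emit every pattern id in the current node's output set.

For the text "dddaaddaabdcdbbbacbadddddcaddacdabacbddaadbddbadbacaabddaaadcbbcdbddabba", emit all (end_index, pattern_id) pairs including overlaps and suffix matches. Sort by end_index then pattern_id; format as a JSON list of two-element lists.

Construct AC machine:
Trie (insert patterns):
  0='ε' goto b→6 d→1
  1='d' goto b→5 d→2
  2='dd' goto a→3  ←P3
  3='dda' goto a→4
  4='ddaa' goto ·  ←P0
  5='db' goto ·  ←P1
  6='b' goto a→7  ←P4
  7='ba' goto d→8
  8='bad' goto b→9
  9='badb' goto a→10
  10='badba' goto ·  ←P2

Failure links (BFS by depth):
  n1('d'): parent n0 fail=0; on 'd' 0 → fail=0;  out ∅∪∅=∅
  n6('b'): parent n0 fail=0; on 'b' 0 → fail=0;  out {4}∪∅={4}
  n2('dd'): parent n1 fail=0; on 'd' 0 → fail=1;  out {3}∪∅={3}
  n5('db'): parent n1 fail=0; on 'b' 0 → fail=6;  out {1}∪{4}={1,4}
  n7('ba'): parent n6 fail=0; on 'a' 0 → fail=0;  out ∅∪∅=∅
  n3('dda'): parent n2 fail=1; on 'a' 1→0 → fail=0;  out ∅∪∅=∅
  n8('bad'): parent n7 fail=0; on 'd' 0 → fail=1;  out ∅∪∅=∅
  n4('ddaa'): parent n3 fail=0; on 'a' 0 → fail=0;  out {0}∪∅={0}
  n9('badb'): parent n8 fail=1; on 'b' 1 → fail=5;  out ∅∪{1,4}={1,4}
  n10('badba'): parent n9 fail=5; on 'a' 5→6 → fail=7;  out {2}∪∅={2}

Text stream:
pos 0 'd': at 1
pos 1 'd': at 2  emit P3@[0:1]
pos 2 'd': at 2 (via fail)  emit P3@[1:2]
pos 3 'a': at 3
pos 4 'a': at 4  emit P0@[1:4]
pos 5 'd': at 1 (via fail)
pos 6 'd': at 2  emit P3@[5:6]
pos 7 'a': at 3
pos 8 'a': at 4  emit P0@[5:8]
pos 9 'b': at 6 (via fail)  emit P4@[9:9]
pos 10 'd': at 1 (via fail)
pos 11 'c': at 0 (via fail)
pos 12 'd': at 1
pos 13 'b': at 5  emit P1@[12:13],P4@[13:13]
pos 14 'b': at 6 (via fail)  emit P4@[14:14]
pos 15 'b': at 6 (via fail)  emit P4@[15:15]
pos 16 'a': at 7
pos 17 'c': at 0 (via fail)
pos 18 'b': at 6  emit P4@[18:18]
pos 19 'a': at 7
pos 20 'd': at 8
pos 21 'd': at 2 (via fail)  emit P3@[20:21]
pos 22 'd': at 2 (via fail)  emit P3@[21:22]
pos 23 'd': at 2 (via fail)  emit P3@[22:23]
pos 24 'd': at 2 (via fail)  emit P3@[23:24]
pos 25 'c': at 0 (via fail)
pos 26 'a': at 0
pos 27 'd': at 1
pos 28 'd': at 2  emit P3@[27:28]
pos 29 'a': at 3
pos 30 'c': at 0 (via fail)
pos 31 'd': at 1
pos 32 'a': at 0 (via fail)
pos 33 'b': at 6  emit P4@[33:33]
pos 34 'a': at 7
pos 35 'c': at 0 (via fail)
pos 36 'b': at 6  emit P4@[36:36]
pos 37 'd': at 1 (via fail)
pos 38 'd': at 2  emit P3@[37:38]
pos 39 'a': at 3
pos 40 'a': at 4  emit P0@[37:40]
pos 41 'd': at 1 (via fail)
pos 42 'b': at 5  emit P1@[41:42],P4@[42:42]
pos 43 'd': at 1 (via fail)
pos 44 'd': at 2  emit P3@[43:44]
pos 45 'b': at 5 (via fail)  emit P1@[44:45],P4@[45:45]
pos 46 'a': at 7 (via fail)
pos 47 'd': at 8
pos 48 'b': at 9  emit P1@[47:48],P4@[48:48]
pos 49 'a': at 10  emit P2@[45:49]
pos 50 'c': at 0 (via fail)
pos 51 'a': at 0
pos 52 'a': at 0
pos 53 'b': at 6  emit P4@[53:53]
pos 54 'd': at 1 (via fail)
pos 55 'd': at 2  emit P3@[54:55]
pos 56 'a': at 3
pos 57 'a': at 4  emit P0@[54:57]
pos 58 'a': at 0 (via fail)
pos 59 'd': at 1
pos 60 'c': at 0 (via fail)
pos 61 'b': at 6  emit P4@[61:61]
pos 62 'b': at 6 (via fail)  emit P4@[62:62]
pos 63 'c': at 0 (via fail)
pos 64 'd': at 1
pos 65 'b': at 5  emit P1@[64:65],P4@[65:65]
pos 66 'd': at 1 (via fail)
pos 67 'd': at 2  emit P3@[66:67]
pos 68 'a': at 3
pos 69 'b': at 6 (via fail)  emit P4@[69:69]
pos 70 'b': at 6 (via fail)  emit P4@[70:70]
pos 71 'a': at 7

Matches: [[1,3],[2,3],[4,0],[6,3],[8,0],[9,4],[13,1],[13,4],[14,4],[15,4],[18,4],[21,3],[22,3],[23,3],[24,3],[28,3],[33,4],[36,4],[38,3],[40,0],[42,1],[42,4],[44,3],[45,1],[45,4],[48,1],[48,4],[49,2],[53,4],[55,3],[57,0],[61,4],[62,4],[65,1],[65,4],[67,3],[69,4],[70,4]]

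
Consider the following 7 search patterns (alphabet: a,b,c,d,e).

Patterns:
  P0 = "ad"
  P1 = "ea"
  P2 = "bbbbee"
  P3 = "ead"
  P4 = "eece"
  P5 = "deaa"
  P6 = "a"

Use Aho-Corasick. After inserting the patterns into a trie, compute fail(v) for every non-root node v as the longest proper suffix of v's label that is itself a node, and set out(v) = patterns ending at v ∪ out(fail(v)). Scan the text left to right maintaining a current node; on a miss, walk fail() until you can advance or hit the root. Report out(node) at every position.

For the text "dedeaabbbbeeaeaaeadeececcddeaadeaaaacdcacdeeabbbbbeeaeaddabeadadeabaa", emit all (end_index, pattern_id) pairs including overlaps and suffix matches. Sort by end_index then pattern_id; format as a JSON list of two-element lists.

Build automaton:
Trie (insert patterns):
  n0 'ε': a→1 b→5 d→15 e→3
  n1 'a': d→2  ←P6
  n2 'ad': ·  ←P0
  n3 'e': a→4 e→12
  n4 'ea': d→11  ←P1
  n5 'b': b→6
  n6 'bb': b→7
  n7 'bbb': b→8
  n8 'bbbb': e→9
  n9 'bbbbe': e→10
  n10 'bbbbee': ·  ←P2
  n11 'ead': ·  ←P3
  n12 'ee': c→13
  n13 'eec': e→14
  n14 'eece': ·  ←P4
  n15 'd': e→16
  n16 'de': a→17
  n17 'dea': a→18
  n18 'deaa': ·  ←P5

BFS fail/out derivation:
  n1('a'): parent n0 fail=0; on 'a' 0 → fail=0;  out {6}∪∅={6}
  n3('e'): parent n0 fail=0; on 'e' 0 → fail=0;  out ∅∪∅=∅
  n5('b'): parent n0 fail=0; on 'b' 0 → fail=0;  out ∅∪∅=∅
  n15('d'): parent n0 fail=0; on 'd' 0 → fail=0;  out ∅∪∅=∅
  n2('ad'): parent n1 fail=0; on 'd' 0 → fail=15;  out {0}∪∅={0}
  n4('ea'): parent n3 fail=0; on 'a' 0 → fail=1;  out {1}∪{6}={1,6}
  n6('bb'): parent n5 fail=0; on 'b' 0 → fail=5;  out ∅∪∅=∅
  n12('ee'): parent n3 fail=0; on 'e' 0 → fail=3;  out ∅∪∅=∅
  n16('de'): parent n15 fail=0; on 'e' 0 → fail=3;  out ∅∪∅=∅
  n7('bbb'): parent n6 fail=5; on 'b' 5 → fail=6;  out ∅∪∅=∅
  n11('ead'): parent n4 fail=1; on 'd' 1 → fail=2;  out {3}∪{0}={0,3}
  n13('eec'): parent n12 fail=3; on 'c' 3→0 → fail=0;  out ∅∪∅=∅
  n17('dea'): parent n16 fail=3; on 'a' 3 → fail=4;  out ∅∪{1,6}={1,6}
  n8('bbbb'): parent n7 fail=6; on 'b' 6 → fail=7;  out ∅∪∅=∅
  n14('eece'): parent n13 fail=0; on 'e' 0 → fail=3;  out {4}∪∅={4}
  n18('deaa'): parent n17 fail=4; on 'a' 4→1→0 → fail=1;  out {5}∪{6}={5,6}
  n9('bbbbe'): parent n8 fail=7; on 'e' 7→6→5→0 → fail=3;  out ∅∪∅=∅
  n10('bbbbee'): parent n9 fail=3; on 'e' 3 → fail=12;  out {2}∪∅={2}

Scan:
pos 0 'd': at 15
pos 1 'e': at 16
pos 2 'd': at 15 (fail-walked)
pos 3 'e': at 16
pos 4 'a': at 17  emit P1@[3:4],P6@[4:4]
pos 5 'a': at 18  emit P5@[2:5],P6@[5:5]
pos 6 'b': at 5 (fail-walked)
pos 7 'b': at 6
pos 8 'b': at 7
pos 9 'b': at 8
pos 10 'e': at 9
pos 11 'e': at 10  emit P2@[6:11]
pos 12 'a': at 4 (fail-walked)  emit P1@[11:12],P6@[12:12]
pos 13 'e': at 3 (fail-walked)
pos 14 'a': at 4  emit P1@[13:14],P6@[14:14]
pos 15 'a': at 1 (fail-walked)  emit P6@[15:15]
pos 16 'e': at 3 (fail-walked)
pos 17 'a': at 4  emit P1@[16:17],P6@[17:17]
pos 18 'd': at 11  emit P0@[17:18],P3@[16:18]
pos 19 'e': at 16 (fail-walked)
pos 20 'e': at 12 (fail-walked)
pos 21 'c': at 13
pos 22 'e': at 14  emit P4@[19:22]
pos 23 'c': at 0 (fail-walked)
pos 24 'c': at 0
pos 25 'd': at 15
pos 26 'd': at 15 (fail-walked)
pos 27 'e': at 16
pos 28 'a': at 17  emit P1@[27:28],P6@[28:28]
pos 29 'a': at 18  emit P5@[26:29],P6@[29:29]
pos 30 'd': at 2 (fail-walked)  emit P0@[29:30]
pos 31 'e': at 16 (fail-walked)
pos 32 'a': at 17  emit P1@[31:32],P6@[32:32]
pos 33 'a': at 18  emit P5@[30:33],P6@[33:33]
pos 34 'a': at 1 (fail-walked)  emit P6@[34:34]
pos 35 'a': at 1 (fail-walked)  emit P6@[35:35]
pos 36 'c': at 0 (fail-walked)
pos 37 'd': at 15
pos 38 'c': at 0 (fail-walked)
pos 39 'a': at 1  emit P6@[39:39]
pos 40 'c': at 0 (fail-walked)
pos 41 'd': at 15
pos 42 'e': at 16
pos 43 'e': at 12 (fail-walked)
pos 44 'a': at 4 (fail-walked)  emit P1@[43:44],P6@[44:44]
pos 45 'b': at 5 (fail-walked)
pos 46 'b': at 6
pos 47 'b': at 7
pos 48 'b': at 8
pos 49 'b': at 8 (fail-walked)
pos 50 'e': at 9
pos 51 'e': at 10  emit P2@[46:51]
pos 52 'a': at 4 (fail-walked)  emit P1@[51:52],P6@[52:52]
pos 53 'e': at 3 (fail-walked)
pos 54 'a': at 4  emit P1@[53:54],P6@[54:54]
pos 55 'd': at 11  emit P0@[54:55],P3@[53:55]
pos 56 'd': at 15 (fail-walked)
pos 57 'a': at 1 (fail-walked)  emit P6@[57:57]
pos 58 'b': at 5 (fail-walked)
pos 59 'e': at 3 (fail-walked)
pos 60 'a': at 4  emit P1@[59:60],P6@[60:60]
pos 61 'd': at 11  emit P0@[60:61],P3@[59:61]
pos 62 'a': at 1 (fail-walked)  emit P6@[62:62]
pos 63 'd': at 2  emit P0@[62:63]
pos 64 'e': at 16 (fail-walked)
pos 65 'a': at 17  emit P1@[64:65],P6@[65:65]
pos 66 'b': at 5 (fail-walked)
pos 67 'a': at 1 (fail-walked)  emit P6@[67:67]
pos 68 'a': at 1 (fail-walked)  emit P6@[68:68]

All matches (sorted): [[4,1],[4,6],[5,5],[5,6],[11,2],[12,1],[12,6],[14,1],[14,6],[15,6],[17,1],[17,6],[18,0],[18,3],[22,4],[28,1],[28,6],[29,5],[29,6],[30,0],[32,1],[32,6],[33,5],[33,6],[34,6],[35,6],[39,6],[44,1],[44,6],[51,2],[52,1],[52,6],[54,1],[54,6],[55,0],[55,3],[57,6],[60,1],[60,6],[61,0],[61,3],[62,6],[63,0],[65,1],[65,6],[67,6],[68,6]]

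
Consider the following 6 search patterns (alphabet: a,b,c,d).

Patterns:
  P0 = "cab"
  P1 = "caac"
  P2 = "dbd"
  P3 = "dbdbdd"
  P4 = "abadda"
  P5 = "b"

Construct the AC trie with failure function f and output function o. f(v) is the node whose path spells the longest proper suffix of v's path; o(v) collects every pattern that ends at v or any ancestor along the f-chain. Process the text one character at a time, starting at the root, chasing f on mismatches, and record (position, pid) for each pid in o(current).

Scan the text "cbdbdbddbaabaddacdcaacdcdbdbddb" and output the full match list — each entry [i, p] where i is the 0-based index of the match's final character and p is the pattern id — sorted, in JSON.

Build:
Trie (insert patterns):
  n0 'ε': a→12 b→18 c→1 d→6
  n1 'c': a→2
  n2 'ca': a→4 b→3
  n3 'cab': ·  [P0 ends]
  n4 'caa': c→5
  n5 'caac': ·  [P1 ends]
  n6 'd': b→7
  n7 'db': d→8
  n8 'dbd': b→9  [P2 ends]
  n9 'dbdb': d→10
  n10 'dbdbd': d→11
  n11 'dbdbdd': ·  [P3 ends]
  n12 'a': b→13
  n13 'ab': a→14
  n14 'aba': d→15
  n15 'abad': d→16
  n16 'abadd': a→17
  n17 'abadda': ·  [P4 ends]
  n18 'b': ·  [P5 ends]

Failure links (BFS by depth):
  fail(1) 'c': from fail(0)=0 chase 'c': 0 ⇒ 0;  out=∅∪out(0)=∅
  fail(6) 'd': from fail(0)=0 chase 'd': 0 ⇒ 0;  out=∅∪out(0)=∅
  fail(12) 'a': from fail(0)=0 chase 'a': 0 ⇒ 0;  out=∅∪out(0)=∅
  fail(18) 'b': from fail(0)=0 chase 'b': 0 ⇒ 0;  out={5}∪out(0)={5}
  fail(2) 'ca': from fail(1)=0 chase 'a': 0 ⇒ 12;  out=∅∪out(12)=∅
  fail(7) 'db': from fail(6)=0 chase 'b': 0 ⇒ 18;  out=∅∪out(18)={5}
  fail(13) 'ab': from fail(12)=0 chase 'b': 0 ⇒ 18;  out=∅∪out(18)={5}
  fail(3) 'cab': from fail(2)=12 chase 'b': 12 ⇒ 13;  out={0}∪out(13)={0,5}
  fail(4) 'caa': from fail(2)=12 chase 'a': 12→0 ⇒ 12;  out=∅∪out(12)=∅
  fail(8) 'dbd': from fail(7)=18 chase 'd': 18→0 ⇒ 6;  out={2}∪out(6)={2}
  fail(14) 'aba': from fail(13)=18 chase 'a': 18→0 ⇒ 12;  out=∅∪out(12)=∅
  fail(5) 'caac': from fail(4)=12 chase 'c': 12→0 ⇒ 1;  out={1}∪out(1)={1}
  fail(9) 'dbdb': from fail(8)=6 chase 'b': 6 ⇒ 7;  out=∅∪out(7)={5}
  fail(15) 'abad': from fail(14)=12 chase 'd': 12→0 ⇒ 6;  out=∅∪out(6)=∅
  fail(10) 'dbdbd': from fail(9)=7 chase 'd': 7 ⇒ 8;  out=∅∪out(8)={2}
  fail(16) 'abadd': from fail(15)=6 chase 'd': 6→0 ⇒ 6;  out=∅∪out(6)=∅
  fail(11) 'dbdbdd': from fail(10)=8 chase 'd': 8→6→0 ⇒ 6;  out={3}∪out(6)={3}
  fail(17) 'abadda': from fail(16)=6 chase 'a': 6→0 ⇒ 12;  out={4}∪out(12)={4}

Scan:
pos 0 'c': at 1
pos 1 'b': at 18 (fail-walked)  ** P5@[1:1]
pos 2 'd': at 6 (fail-walked)
pos 3 'b': at 7  ** P5@[3:3]
pos 4 'd': at 8  ** P2@[2:4]
pos 5 'b': at 9  ** P5@[5:5]
pos 6 'd': at 10  ** P2@[4:6]
pos 7 'd': at 11  ** P3@[2:7]
pos 8 'b': at 7 (fail-walked)  ** P5@[8:8]
pos 9 'a': at 12 (fail-walked)
pos 10 'a': at 12 (fail-walked)
pos 11 'b': at 13  ** P5@[11:11]
pos 12 'a': at 14
pos 13 'd': at 15
pos 14 'd': at 16
pos 15 'a': at 17  ** P4@[10:15]
pos 16 'c': at 1 (fail-walked)
pos 17 'd': at 6 (fail-walked)
pos 18 'c': at 1 (fail-walked)
pos 19 'a': at 2
pos 20 'a': at 4
pos 21 'c': at 5  ** P1@[18:21]
pos 22 'd': at 6 (fail-walked)
pos 23 'c': at 1 (fail-walked)
pos 24 'd': at 6 (fail-walked)
pos 25 'b': at 7  ** P5@[25:25]
pos 26 'd': at 8  ** P2@[24:26]
pos 27 'b': at 9  ** P5@[27:27]
pos 28 'd': at 10  ** P2@[26:28]
pos 29 'd': at 11  ** P3@[24:29]
pos 30 'b': at 7 (fail-walked)  ** P5@[30:30]

All matches (sorted): [[1,5],[3,5],[4,2],[5,5],[6,2],[7,3],[8,5],[11,5],[15,4],[21,1],[25,5],[26,2],[27,5],[28,2],[29,3],[30,5]]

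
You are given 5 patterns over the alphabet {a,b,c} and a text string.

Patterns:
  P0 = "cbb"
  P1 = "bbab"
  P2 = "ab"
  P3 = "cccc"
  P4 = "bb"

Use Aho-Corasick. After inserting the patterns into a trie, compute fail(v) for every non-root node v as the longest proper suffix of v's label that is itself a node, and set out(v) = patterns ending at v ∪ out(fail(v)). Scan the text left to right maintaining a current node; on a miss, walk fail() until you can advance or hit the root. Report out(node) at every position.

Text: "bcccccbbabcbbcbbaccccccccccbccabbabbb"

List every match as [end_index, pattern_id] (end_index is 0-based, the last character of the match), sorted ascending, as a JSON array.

Build:
Trie (insert patterns):
  n0 'ε': a→8 b→4 c→1
  n1 'c': b→2 c→10
  n2 'cb': b→3
  n3 'cbb': ·  ←P0
  n4 'b': b→5
  n5 'bb': a→6  ←P4
  n6 'bba': b→7
  n7 'bbab': ·  ←P1
  n8 'a': b→9
  n9 'ab': ·  ←P2
  n10 'cc': c→11
  n11 'ccc': c→12
  n12 'cccc': ·  ←P3

Failure links (BFS by depth):
  n1('c'): parent n0 fail=0; on 'c' 0 → fail=0;  out ∅∪∅=∅
  n4('b'): parent n0 fail=0; on 'b' 0 → fail=0;  out ∅∪∅=∅
  n8('a'): parent n0 fail=0; on 'a' 0 → fail=0;  out ∅∪∅=∅
  n2('cb'): parent n1 fail=0; on 'b' 0 → fail=4;  out ∅∪∅=∅
  n5('bb'): parent n4 fail=0; on 'b' 0 → fail=4;  out {4}∪∅={4}
  n9('ab'): parent n8 fail=0; on 'b' 0 → fail=4;  out {2}∪∅={2}
  n10('cc'): parent n1 fail=0; on 'c' 0 → fail=1;  out ∅∪∅=∅
  n3('cbb'): parent n2 fail=4; on 'b' 4 → fail=5;  out {0}∪{4}={0,4}
  n6('bba'): parent n5 fail=4; on 'a' 4→0 → fail=8;  out ∅∪∅=∅
  n11('ccc'): parent n10 fail=1; on 'c' 1 → fail=10;  out ∅∪∅=∅
  n7('bbab'): parent n6 fail=8; on 'b' 8 → fail=9;  out {1}∪{2}={1,2}
  n12('cccc'): parent n11 fail=10; on 'c' 10 → fail=11;  out {3}∪∅={3}

Text stream:
i=0 'b': node 0→4
i=1 'c': node 4→1 ·f
i=2 'c': node 1→10
i=3 'c': node 10→11
i=4 'c': node 11→12  emit P3@[1:4]
i=5 'c': node 12→12 ·f  emit P3@[2:5]
i=6 'b': node 12→2 ·f
i=7 'b': node 2→3  emit P0@[5:7],P4@[6:7]
i=8 'a': node 3→6 ·f
i=9 'b': node 6→7  emit P1@[6:9],P2@[8:9]
i=10 'c': node 7→1 ·f
i=11 'b': node 1→2
i=12 'b': node 2→3  emit P0@[10:12],P4@[11:12]
i=13 'c': node 3→1 ·f
i=14 'b': node 1→2
i=15 'b': node 2→3  emit P0@[13:15],P4@[14:15]
i=16 'a': node 3→6 ·f
i=17 'c': node 6→1 ·f
i=18 'c': node 1→10
i=19 'c': node 10→11
i=20 'c': node 11→12  emit P3@[17:20]
i=21 'c': node 12→12 ·f  emit P3@[18:21]
i=22 'c': node 12→12 ·f  emit P3@[19:22]
i=23 'c': node 12→12 ·f  emit P3@[20:23]
i=24 'c': node 12→12 ·f  emit P3@[21:24]
i=25 'c': node 12→12 ·f  emit P3@[22:25]
i=26 'c': node 12→12 ·f  emit P3@[23:26]
i=27 'b': node 12→2 ·f
i=28 'c': node 2→1 ·f
i=29 'c': node 1→10
i=30 'a': node 10→8 ·f
i=31 'b': node 8→9  emit P2@[30:31]
i=32 'b': node 9→5 ·f  emit P4@[31:32]
i=33 'a': node 5→6
i=34 'b': node 6→7  emit P1@[31:34],P2@[33:34]
i=35 'b': node 7→5 ·f  emit P4@[34:35]
i=36 'b': node 5→5 ·f  emit P4@[35:36]

Matches: [[4,3],[5,3],[7,0],[7,4],[9,1],[9,2],[12,0],[12,4],[15,0],[15,4],[20,3],[21,3],[22,3],[23,3],[24,3],[25,3],[26,3],[31,2],[32,4],[34,1],[34,2],[35,4],[36,4]]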